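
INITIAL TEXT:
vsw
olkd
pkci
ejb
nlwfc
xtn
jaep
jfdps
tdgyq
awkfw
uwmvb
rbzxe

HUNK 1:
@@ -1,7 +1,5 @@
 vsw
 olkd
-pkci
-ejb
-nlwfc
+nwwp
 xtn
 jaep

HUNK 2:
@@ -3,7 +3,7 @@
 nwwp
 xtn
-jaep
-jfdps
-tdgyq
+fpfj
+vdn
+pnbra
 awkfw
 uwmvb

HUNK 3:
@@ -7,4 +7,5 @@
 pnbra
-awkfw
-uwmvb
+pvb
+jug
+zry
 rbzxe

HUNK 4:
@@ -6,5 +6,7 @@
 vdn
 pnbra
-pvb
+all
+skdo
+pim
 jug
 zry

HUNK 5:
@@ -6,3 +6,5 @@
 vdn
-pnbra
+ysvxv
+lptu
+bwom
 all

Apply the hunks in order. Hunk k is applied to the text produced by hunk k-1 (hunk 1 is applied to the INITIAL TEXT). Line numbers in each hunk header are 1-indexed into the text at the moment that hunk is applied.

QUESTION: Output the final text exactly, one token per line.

Answer: vsw
olkd
nwwp
xtn
fpfj
vdn
ysvxv
lptu
bwom
all
skdo
pim
jug
zry
rbzxe

Derivation:
Hunk 1: at line 1 remove [pkci,ejb,nlwfc] add [nwwp] -> 10 lines: vsw olkd nwwp xtn jaep jfdps tdgyq awkfw uwmvb rbzxe
Hunk 2: at line 3 remove [jaep,jfdps,tdgyq] add [fpfj,vdn,pnbra] -> 10 lines: vsw olkd nwwp xtn fpfj vdn pnbra awkfw uwmvb rbzxe
Hunk 3: at line 7 remove [awkfw,uwmvb] add [pvb,jug,zry] -> 11 lines: vsw olkd nwwp xtn fpfj vdn pnbra pvb jug zry rbzxe
Hunk 4: at line 6 remove [pvb] add [all,skdo,pim] -> 13 lines: vsw olkd nwwp xtn fpfj vdn pnbra all skdo pim jug zry rbzxe
Hunk 5: at line 6 remove [pnbra] add [ysvxv,lptu,bwom] -> 15 lines: vsw olkd nwwp xtn fpfj vdn ysvxv lptu bwom all skdo pim jug zry rbzxe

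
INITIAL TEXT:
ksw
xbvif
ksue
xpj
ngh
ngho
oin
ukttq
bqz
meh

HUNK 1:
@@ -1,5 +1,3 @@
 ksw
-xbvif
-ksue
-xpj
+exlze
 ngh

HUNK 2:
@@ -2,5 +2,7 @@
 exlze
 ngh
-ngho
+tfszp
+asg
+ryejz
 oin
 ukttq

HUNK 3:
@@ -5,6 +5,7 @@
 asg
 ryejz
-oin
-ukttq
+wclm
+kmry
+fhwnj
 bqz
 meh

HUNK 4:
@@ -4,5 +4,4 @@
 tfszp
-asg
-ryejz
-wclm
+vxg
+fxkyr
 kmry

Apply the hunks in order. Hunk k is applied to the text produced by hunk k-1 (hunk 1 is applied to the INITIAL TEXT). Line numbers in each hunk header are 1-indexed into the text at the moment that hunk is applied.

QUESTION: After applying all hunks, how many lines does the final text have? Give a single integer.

Answer: 10

Derivation:
Hunk 1: at line 1 remove [xbvif,ksue,xpj] add [exlze] -> 8 lines: ksw exlze ngh ngho oin ukttq bqz meh
Hunk 2: at line 2 remove [ngho] add [tfszp,asg,ryejz] -> 10 lines: ksw exlze ngh tfszp asg ryejz oin ukttq bqz meh
Hunk 3: at line 5 remove [oin,ukttq] add [wclm,kmry,fhwnj] -> 11 lines: ksw exlze ngh tfszp asg ryejz wclm kmry fhwnj bqz meh
Hunk 4: at line 4 remove [asg,ryejz,wclm] add [vxg,fxkyr] -> 10 lines: ksw exlze ngh tfszp vxg fxkyr kmry fhwnj bqz meh
Final line count: 10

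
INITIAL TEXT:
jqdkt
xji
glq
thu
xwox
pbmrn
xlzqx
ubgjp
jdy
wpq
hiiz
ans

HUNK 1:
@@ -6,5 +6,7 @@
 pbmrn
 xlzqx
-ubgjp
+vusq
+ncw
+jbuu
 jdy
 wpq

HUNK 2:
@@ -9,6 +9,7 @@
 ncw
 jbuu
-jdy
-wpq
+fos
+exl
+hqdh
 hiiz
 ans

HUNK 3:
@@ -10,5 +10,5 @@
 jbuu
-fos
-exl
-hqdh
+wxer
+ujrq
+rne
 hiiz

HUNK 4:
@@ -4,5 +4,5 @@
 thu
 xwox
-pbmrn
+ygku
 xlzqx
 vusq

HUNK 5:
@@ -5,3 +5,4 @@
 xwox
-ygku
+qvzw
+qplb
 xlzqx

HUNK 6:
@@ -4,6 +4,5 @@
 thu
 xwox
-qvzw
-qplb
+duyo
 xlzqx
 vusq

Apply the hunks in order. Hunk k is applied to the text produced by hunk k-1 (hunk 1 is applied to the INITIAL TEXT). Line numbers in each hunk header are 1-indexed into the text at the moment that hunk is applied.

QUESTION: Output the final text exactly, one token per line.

Hunk 1: at line 6 remove [ubgjp] add [vusq,ncw,jbuu] -> 14 lines: jqdkt xji glq thu xwox pbmrn xlzqx vusq ncw jbuu jdy wpq hiiz ans
Hunk 2: at line 9 remove [jdy,wpq] add [fos,exl,hqdh] -> 15 lines: jqdkt xji glq thu xwox pbmrn xlzqx vusq ncw jbuu fos exl hqdh hiiz ans
Hunk 3: at line 10 remove [fos,exl,hqdh] add [wxer,ujrq,rne] -> 15 lines: jqdkt xji glq thu xwox pbmrn xlzqx vusq ncw jbuu wxer ujrq rne hiiz ans
Hunk 4: at line 4 remove [pbmrn] add [ygku] -> 15 lines: jqdkt xji glq thu xwox ygku xlzqx vusq ncw jbuu wxer ujrq rne hiiz ans
Hunk 5: at line 5 remove [ygku] add [qvzw,qplb] -> 16 lines: jqdkt xji glq thu xwox qvzw qplb xlzqx vusq ncw jbuu wxer ujrq rne hiiz ans
Hunk 6: at line 4 remove [qvzw,qplb] add [duyo] -> 15 lines: jqdkt xji glq thu xwox duyo xlzqx vusq ncw jbuu wxer ujrq rne hiiz ans

Answer: jqdkt
xji
glq
thu
xwox
duyo
xlzqx
vusq
ncw
jbuu
wxer
ujrq
rne
hiiz
ans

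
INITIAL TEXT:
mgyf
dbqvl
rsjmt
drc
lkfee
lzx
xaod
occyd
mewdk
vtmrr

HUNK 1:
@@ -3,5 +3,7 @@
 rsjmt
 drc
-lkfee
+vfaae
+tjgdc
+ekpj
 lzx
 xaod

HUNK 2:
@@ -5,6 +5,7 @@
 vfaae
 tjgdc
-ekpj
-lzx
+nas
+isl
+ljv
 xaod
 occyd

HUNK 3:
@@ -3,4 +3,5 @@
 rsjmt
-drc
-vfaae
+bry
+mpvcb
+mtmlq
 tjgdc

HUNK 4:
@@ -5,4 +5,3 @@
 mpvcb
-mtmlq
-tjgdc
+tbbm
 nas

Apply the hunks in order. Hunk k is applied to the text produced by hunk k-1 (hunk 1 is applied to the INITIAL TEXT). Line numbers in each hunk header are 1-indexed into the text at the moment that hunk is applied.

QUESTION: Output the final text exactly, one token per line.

Hunk 1: at line 3 remove [lkfee] add [vfaae,tjgdc,ekpj] -> 12 lines: mgyf dbqvl rsjmt drc vfaae tjgdc ekpj lzx xaod occyd mewdk vtmrr
Hunk 2: at line 5 remove [ekpj,lzx] add [nas,isl,ljv] -> 13 lines: mgyf dbqvl rsjmt drc vfaae tjgdc nas isl ljv xaod occyd mewdk vtmrr
Hunk 3: at line 3 remove [drc,vfaae] add [bry,mpvcb,mtmlq] -> 14 lines: mgyf dbqvl rsjmt bry mpvcb mtmlq tjgdc nas isl ljv xaod occyd mewdk vtmrr
Hunk 4: at line 5 remove [mtmlq,tjgdc] add [tbbm] -> 13 lines: mgyf dbqvl rsjmt bry mpvcb tbbm nas isl ljv xaod occyd mewdk vtmrr

Answer: mgyf
dbqvl
rsjmt
bry
mpvcb
tbbm
nas
isl
ljv
xaod
occyd
mewdk
vtmrr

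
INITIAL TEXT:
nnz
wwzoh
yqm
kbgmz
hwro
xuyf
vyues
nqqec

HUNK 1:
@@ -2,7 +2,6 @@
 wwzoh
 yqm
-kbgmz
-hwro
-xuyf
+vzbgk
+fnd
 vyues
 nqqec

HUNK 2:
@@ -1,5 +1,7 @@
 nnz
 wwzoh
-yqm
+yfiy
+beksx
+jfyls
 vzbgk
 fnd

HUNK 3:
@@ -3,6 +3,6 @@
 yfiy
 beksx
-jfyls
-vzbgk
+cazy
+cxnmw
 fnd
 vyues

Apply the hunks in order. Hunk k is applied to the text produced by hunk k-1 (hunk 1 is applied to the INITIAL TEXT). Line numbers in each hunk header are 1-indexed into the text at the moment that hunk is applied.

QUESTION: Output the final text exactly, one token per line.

Answer: nnz
wwzoh
yfiy
beksx
cazy
cxnmw
fnd
vyues
nqqec

Derivation:
Hunk 1: at line 2 remove [kbgmz,hwro,xuyf] add [vzbgk,fnd] -> 7 lines: nnz wwzoh yqm vzbgk fnd vyues nqqec
Hunk 2: at line 1 remove [yqm] add [yfiy,beksx,jfyls] -> 9 lines: nnz wwzoh yfiy beksx jfyls vzbgk fnd vyues nqqec
Hunk 3: at line 3 remove [jfyls,vzbgk] add [cazy,cxnmw] -> 9 lines: nnz wwzoh yfiy beksx cazy cxnmw fnd vyues nqqec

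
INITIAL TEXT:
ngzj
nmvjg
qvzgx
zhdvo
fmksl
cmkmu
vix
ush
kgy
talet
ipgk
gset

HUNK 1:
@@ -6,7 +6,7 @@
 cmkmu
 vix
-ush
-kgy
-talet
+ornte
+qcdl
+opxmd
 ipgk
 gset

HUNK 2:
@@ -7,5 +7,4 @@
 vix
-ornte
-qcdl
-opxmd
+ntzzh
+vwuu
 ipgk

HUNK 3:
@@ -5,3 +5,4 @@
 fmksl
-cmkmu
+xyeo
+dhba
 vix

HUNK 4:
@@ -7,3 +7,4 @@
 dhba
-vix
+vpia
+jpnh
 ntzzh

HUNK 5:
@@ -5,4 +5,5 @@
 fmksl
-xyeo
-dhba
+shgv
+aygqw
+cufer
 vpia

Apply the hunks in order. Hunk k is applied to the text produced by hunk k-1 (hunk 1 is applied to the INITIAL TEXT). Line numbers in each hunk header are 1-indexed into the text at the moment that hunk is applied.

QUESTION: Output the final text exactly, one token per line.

Hunk 1: at line 6 remove [ush,kgy,talet] add [ornte,qcdl,opxmd] -> 12 lines: ngzj nmvjg qvzgx zhdvo fmksl cmkmu vix ornte qcdl opxmd ipgk gset
Hunk 2: at line 7 remove [ornte,qcdl,opxmd] add [ntzzh,vwuu] -> 11 lines: ngzj nmvjg qvzgx zhdvo fmksl cmkmu vix ntzzh vwuu ipgk gset
Hunk 3: at line 5 remove [cmkmu] add [xyeo,dhba] -> 12 lines: ngzj nmvjg qvzgx zhdvo fmksl xyeo dhba vix ntzzh vwuu ipgk gset
Hunk 4: at line 7 remove [vix] add [vpia,jpnh] -> 13 lines: ngzj nmvjg qvzgx zhdvo fmksl xyeo dhba vpia jpnh ntzzh vwuu ipgk gset
Hunk 5: at line 5 remove [xyeo,dhba] add [shgv,aygqw,cufer] -> 14 lines: ngzj nmvjg qvzgx zhdvo fmksl shgv aygqw cufer vpia jpnh ntzzh vwuu ipgk gset

Answer: ngzj
nmvjg
qvzgx
zhdvo
fmksl
shgv
aygqw
cufer
vpia
jpnh
ntzzh
vwuu
ipgk
gset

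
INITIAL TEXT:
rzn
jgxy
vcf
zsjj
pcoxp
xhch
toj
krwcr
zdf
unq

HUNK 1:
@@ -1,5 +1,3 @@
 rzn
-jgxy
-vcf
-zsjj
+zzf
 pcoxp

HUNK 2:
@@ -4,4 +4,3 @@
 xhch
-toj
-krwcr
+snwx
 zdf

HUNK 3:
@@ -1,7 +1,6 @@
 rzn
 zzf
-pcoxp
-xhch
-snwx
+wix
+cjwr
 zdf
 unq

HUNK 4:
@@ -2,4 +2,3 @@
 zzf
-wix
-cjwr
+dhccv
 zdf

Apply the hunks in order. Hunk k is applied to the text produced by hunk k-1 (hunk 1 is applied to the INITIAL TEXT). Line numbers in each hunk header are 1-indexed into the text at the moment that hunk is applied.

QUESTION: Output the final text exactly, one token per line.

Hunk 1: at line 1 remove [jgxy,vcf,zsjj] add [zzf] -> 8 lines: rzn zzf pcoxp xhch toj krwcr zdf unq
Hunk 2: at line 4 remove [toj,krwcr] add [snwx] -> 7 lines: rzn zzf pcoxp xhch snwx zdf unq
Hunk 3: at line 1 remove [pcoxp,xhch,snwx] add [wix,cjwr] -> 6 lines: rzn zzf wix cjwr zdf unq
Hunk 4: at line 2 remove [wix,cjwr] add [dhccv] -> 5 lines: rzn zzf dhccv zdf unq

Answer: rzn
zzf
dhccv
zdf
unq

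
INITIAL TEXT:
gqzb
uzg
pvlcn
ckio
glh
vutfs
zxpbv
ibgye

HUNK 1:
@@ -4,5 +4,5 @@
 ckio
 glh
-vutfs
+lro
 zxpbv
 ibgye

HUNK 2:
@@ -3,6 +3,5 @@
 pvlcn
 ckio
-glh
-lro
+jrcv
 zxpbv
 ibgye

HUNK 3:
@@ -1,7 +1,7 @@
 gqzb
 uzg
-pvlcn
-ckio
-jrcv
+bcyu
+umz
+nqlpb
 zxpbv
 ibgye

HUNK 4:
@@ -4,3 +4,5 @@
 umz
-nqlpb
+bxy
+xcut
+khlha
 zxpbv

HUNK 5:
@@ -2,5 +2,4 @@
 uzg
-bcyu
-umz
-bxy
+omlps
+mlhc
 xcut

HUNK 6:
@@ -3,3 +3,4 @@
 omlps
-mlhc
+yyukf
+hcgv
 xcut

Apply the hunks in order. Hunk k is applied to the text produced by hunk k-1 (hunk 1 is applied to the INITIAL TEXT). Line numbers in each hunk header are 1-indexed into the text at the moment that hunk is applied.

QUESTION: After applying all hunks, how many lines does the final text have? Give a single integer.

Answer: 9

Derivation:
Hunk 1: at line 4 remove [vutfs] add [lro] -> 8 lines: gqzb uzg pvlcn ckio glh lro zxpbv ibgye
Hunk 2: at line 3 remove [glh,lro] add [jrcv] -> 7 lines: gqzb uzg pvlcn ckio jrcv zxpbv ibgye
Hunk 3: at line 1 remove [pvlcn,ckio,jrcv] add [bcyu,umz,nqlpb] -> 7 lines: gqzb uzg bcyu umz nqlpb zxpbv ibgye
Hunk 4: at line 4 remove [nqlpb] add [bxy,xcut,khlha] -> 9 lines: gqzb uzg bcyu umz bxy xcut khlha zxpbv ibgye
Hunk 5: at line 2 remove [bcyu,umz,bxy] add [omlps,mlhc] -> 8 lines: gqzb uzg omlps mlhc xcut khlha zxpbv ibgye
Hunk 6: at line 3 remove [mlhc] add [yyukf,hcgv] -> 9 lines: gqzb uzg omlps yyukf hcgv xcut khlha zxpbv ibgye
Final line count: 9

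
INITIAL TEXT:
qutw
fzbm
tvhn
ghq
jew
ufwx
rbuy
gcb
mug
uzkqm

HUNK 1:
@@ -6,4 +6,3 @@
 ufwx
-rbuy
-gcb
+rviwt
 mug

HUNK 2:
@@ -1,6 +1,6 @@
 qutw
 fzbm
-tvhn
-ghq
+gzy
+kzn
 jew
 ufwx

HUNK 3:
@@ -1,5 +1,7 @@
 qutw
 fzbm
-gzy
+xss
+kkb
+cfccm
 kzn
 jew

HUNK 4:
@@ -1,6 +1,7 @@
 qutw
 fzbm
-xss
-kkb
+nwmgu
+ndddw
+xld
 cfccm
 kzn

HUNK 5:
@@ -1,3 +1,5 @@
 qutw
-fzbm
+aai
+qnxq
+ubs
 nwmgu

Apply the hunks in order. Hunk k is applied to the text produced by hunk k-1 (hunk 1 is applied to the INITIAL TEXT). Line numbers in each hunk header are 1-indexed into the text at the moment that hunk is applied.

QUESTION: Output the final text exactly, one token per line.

Hunk 1: at line 6 remove [rbuy,gcb] add [rviwt] -> 9 lines: qutw fzbm tvhn ghq jew ufwx rviwt mug uzkqm
Hunk 2: at line 1 remove [tvhn,ghq] add [gzy,kzn] -> 9 lines: qutw fzbm gzy kzn jew ufwx rviwt mug uzkqm
Hunk 3: at line 1 remove [gzy] add [xss,kkb,cfccm] -> 11 lines: qutw fzbm xss kkb cfccm kzn jew ufwx rviwt mug uzkqm
Hunk 4: at line 1 remove [xss,kkb] add [nwmgu,ndddw,xld] -> 12 lines: qutw fzbm nwmgu ndddw xld cfccm kzn jew ufwx rviwt mug uzkqm
Hunk 5: at line 1 remove [fzbm] add [aai,qnxq,ubs] -> 14 lines: qutw aai qnxq ubs nwmgu ndddw xld cfccm kzn jew ufwx rviwt mug uzkqm

Answer: qutw
aai
qnxq
ubs
nwmgu
ndddw
xld
cfccm
kzn
jew
ufwx
rviwt
mug
uzkqm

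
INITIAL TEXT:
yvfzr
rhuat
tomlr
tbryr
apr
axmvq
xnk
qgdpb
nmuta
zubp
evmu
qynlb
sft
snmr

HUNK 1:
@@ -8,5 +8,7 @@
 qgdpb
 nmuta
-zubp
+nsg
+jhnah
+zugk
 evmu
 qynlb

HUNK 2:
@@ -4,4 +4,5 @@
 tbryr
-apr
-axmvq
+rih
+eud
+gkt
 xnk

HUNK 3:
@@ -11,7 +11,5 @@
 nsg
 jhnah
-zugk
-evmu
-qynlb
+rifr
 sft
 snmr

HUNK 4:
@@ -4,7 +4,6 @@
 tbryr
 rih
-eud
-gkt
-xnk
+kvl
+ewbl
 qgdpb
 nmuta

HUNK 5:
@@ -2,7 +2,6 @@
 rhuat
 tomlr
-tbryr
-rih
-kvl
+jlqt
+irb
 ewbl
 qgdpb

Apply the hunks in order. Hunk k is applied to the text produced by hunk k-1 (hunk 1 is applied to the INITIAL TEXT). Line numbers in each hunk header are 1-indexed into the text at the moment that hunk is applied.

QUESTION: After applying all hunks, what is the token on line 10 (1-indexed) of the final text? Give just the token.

Answer: jhnah

Derivation:
Hunk 1: at line 8 remove [zubp] add [nsg,jhnah,zugk] -> 16 lines: yvfzr rhuat tomlr tbryr apr axmvq xnk qgdpb nmuta nsg jhnah zugk evmu qynlb sft snmr
Hunk 2: at line 4 remove [apr,axmvq] add [rih,eud,gkt] -> 17 lines: yvfzr rhuat tomlr tbryr rih eud gkt xnk qgdpb nmuta nsg jhnah zugk evmu qynlb sft snmr
Hunk 3: at line 11 remove [zugk,evmu,qynlb] add [rifr] -> 15 lines: yvfzr rhuat tomlr tbryr rih eud gkt xnk qgdpb nmuta nsg jhnah rifr sft snmr
Hunk 4: at line 4 remove [eud,gkt,xnk] add [kvl,ewbl] -> 14 lines: yvfzr rhuat tomlr tbryr rih kvl ewbl qgdpb nmuta nsg jhnah rifr sft snmr
Hunk 5: at line 2 remove [tbryr,rih,kvl] add [jlqt,irb] -> 13 lines: yvfzr rhuat tomlr jlqt irb ewbl qgdpb nmuta nsg jhnah rifr sft snmr
Final line 10: jhnah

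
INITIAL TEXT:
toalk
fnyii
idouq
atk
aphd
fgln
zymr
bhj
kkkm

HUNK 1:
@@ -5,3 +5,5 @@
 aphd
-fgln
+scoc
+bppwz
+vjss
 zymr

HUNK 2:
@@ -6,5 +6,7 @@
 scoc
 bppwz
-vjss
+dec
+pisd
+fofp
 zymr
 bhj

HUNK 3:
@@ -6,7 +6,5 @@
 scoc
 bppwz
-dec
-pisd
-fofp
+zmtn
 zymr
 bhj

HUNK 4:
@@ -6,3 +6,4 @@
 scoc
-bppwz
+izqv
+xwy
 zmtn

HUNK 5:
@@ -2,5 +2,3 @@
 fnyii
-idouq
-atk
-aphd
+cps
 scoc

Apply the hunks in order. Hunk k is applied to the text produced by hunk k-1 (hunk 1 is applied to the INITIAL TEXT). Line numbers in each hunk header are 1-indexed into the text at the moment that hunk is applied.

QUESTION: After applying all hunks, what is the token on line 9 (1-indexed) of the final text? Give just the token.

Hunk 1: at line 5 remove [fgln] add [scoc,bppwz,vjss] -> 11 lines: toalk fnyii idouq atk aphd scoc bppwz vjss zymr bhj kkkm
Hunk 2: at line 6 remove [vjss] add [dec,pisd,fofp] -> 13 lines: toalk fnyii idouq atk aphd scoc bppwz dec pisd fofp zymr bhj kkkm
Hunk 3: at line 6 remove [dec,pisd,fofp] add [zmtn] -> 11 lines: toalk fnyii idouq atk aphd scoc bppwz zmtn zymr bhj kkkm
Hunk 4: at line 6 remove [bppwz] add [izqv,xwy] -> 12 lines: toalk fnyii idouq atk aphd scoc izqv xwy zmtn zymr bhj kkkm
Hunk 5: at line 2 remove [idouq,atk,aphd] add [cps] -> 10 lines: toalk fnyii cps scoc izqv xwy zmtn zymr bhj kkkm
Final line 9: bhj

Answer: bhj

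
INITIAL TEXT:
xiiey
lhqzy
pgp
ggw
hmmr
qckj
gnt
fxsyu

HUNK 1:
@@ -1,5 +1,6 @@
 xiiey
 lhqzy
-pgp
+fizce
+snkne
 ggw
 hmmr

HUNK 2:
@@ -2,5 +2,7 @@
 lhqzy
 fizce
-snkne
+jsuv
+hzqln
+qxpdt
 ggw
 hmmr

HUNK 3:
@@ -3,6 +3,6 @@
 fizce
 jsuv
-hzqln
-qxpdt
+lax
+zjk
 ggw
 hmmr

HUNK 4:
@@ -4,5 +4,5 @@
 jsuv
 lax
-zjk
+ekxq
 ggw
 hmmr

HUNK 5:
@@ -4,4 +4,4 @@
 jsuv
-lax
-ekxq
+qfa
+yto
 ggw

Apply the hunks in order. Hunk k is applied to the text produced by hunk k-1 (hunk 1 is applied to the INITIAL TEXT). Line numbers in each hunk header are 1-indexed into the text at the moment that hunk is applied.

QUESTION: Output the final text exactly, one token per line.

Answer: xiiey
lhqzy
fizce
jsuv
qfa
yto
ggw
hmmr
qckj
gnt
fxsyu

Derivation:
Hunk 1: at line 1 remove [pgp] add [fizce,snkne] -> 9 lines: xiiey lhqzy fizce snkne ggw hmmr qckj gnt fxsyu
Hunk 2: at line 2 remove [snkne] add [jsuv,hzqln,qxpdt] -> 11 lines: xiiey lhqzy fizce jsuv hzqln qxpdt ggw hmmr qckj gnt fxsyu
Hunk 3: at line 3 remove [hzqln,qxpdt] add [lax,zjk] -> 11 lines: xiiey lhqzy fizce jsuv lax zjk ggw hmmr qckj gnt fxsyu
Hunk 4: at line 4 remove [zjk] add [ekxq] -> 11 lines: xiiey lhqzy fizce jsuv lax ekxq ggw hmmr qckj gnt fxsyu
Hunk 5: at line 4 remove [lax,ekxq] add [qfa,yto] -> 11 lines: xiiey lhqzy fizce jsuv qfa yto ggw hmmr qckj gnt fxsyu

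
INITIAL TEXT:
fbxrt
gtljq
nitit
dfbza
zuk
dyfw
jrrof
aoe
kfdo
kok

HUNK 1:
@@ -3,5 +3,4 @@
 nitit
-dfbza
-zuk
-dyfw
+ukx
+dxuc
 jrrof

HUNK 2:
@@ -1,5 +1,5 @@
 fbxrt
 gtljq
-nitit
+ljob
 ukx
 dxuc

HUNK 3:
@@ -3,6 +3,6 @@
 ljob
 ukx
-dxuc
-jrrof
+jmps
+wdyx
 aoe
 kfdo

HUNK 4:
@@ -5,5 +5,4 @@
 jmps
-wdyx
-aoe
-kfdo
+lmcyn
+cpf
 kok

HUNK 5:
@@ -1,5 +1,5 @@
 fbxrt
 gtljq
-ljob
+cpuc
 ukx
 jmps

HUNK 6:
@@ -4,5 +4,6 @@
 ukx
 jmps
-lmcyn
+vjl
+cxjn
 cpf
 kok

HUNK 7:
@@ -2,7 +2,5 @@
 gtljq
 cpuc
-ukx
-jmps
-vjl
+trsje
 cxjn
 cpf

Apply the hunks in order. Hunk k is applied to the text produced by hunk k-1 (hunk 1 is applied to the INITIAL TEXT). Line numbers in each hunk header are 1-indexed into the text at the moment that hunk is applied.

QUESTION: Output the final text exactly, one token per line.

Answer: fbxrt
gtljq
cpuc
trsje
cxjn
cpf
kok

Derivation:
Hunk 1: at line 3 remove [dfbza,zuk,dyfw] add [ukx,dxuc] -> 9 lines: fbxrt gtljq nitit ukx dxuc jrrof aoe kfdo kok
Hunk 2: at line 1 remove [nitit] add [ljob] -> 9 lines: fbxrt gtljq ljob ukx dxuc jrrof aoe kfdo kok
Hunk 3: at line 3 remove [dxuc,jrrof] add [jmps,wdyx] -> 9 lines: fbxrt gtljq ljob ukx jmps wdyx aoe kfdo kok
Hunk 4: at line 5 remove [wdyx,aoe,kfdo] add [lmcyn,cpf] -> 8 lines: fbxrt gtljq ljob ukx jmps lmcyn cpf kok
Hunk 5: at line 1 remove [ljob] add [cpuc] -> 8 lines: fbxrt gtljq cpuc ukx jmps lmcyn cpf kok
Hunk 6: at line 4 remove [lmcyn] add [vjl,cxjn] -> 9 lines: fbxrt gtljq cpuc ukx jmps vjl cxjn cpf kok
Hunk 7: at line 2 remove [ukx,jmps,vjl] add [trsje] -> 7 lines: fbxrt gtljq cpuc trsje cxjn cpf kok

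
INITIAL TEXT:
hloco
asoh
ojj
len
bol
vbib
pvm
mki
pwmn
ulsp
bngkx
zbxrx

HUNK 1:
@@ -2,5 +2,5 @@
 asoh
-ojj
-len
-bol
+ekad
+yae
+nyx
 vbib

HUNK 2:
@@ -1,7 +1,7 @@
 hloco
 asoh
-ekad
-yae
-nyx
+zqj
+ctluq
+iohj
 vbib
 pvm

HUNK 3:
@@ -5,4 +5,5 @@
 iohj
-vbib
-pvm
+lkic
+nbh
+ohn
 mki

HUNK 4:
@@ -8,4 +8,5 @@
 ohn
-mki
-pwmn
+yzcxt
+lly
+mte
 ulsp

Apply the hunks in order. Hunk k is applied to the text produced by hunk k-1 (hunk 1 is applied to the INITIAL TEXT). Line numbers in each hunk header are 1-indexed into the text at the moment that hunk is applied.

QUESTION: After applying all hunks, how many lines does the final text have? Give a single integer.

Hunk 1: at line 2 remove [ojj,len,bol] add [ekad,yae,nyx] -> 12 lines: hloco asoh ekad yae nyx vbib pvm mki pwmn ulsp bngkx zbxrx
Hunk 2: at line 1 remove [ekad,yae,nyx] add [zqj,ctluq,iohj] -> 12 lines: hloco asoh zqj ctluq iohj vbib pvm mki pwmn ulsp bngkx zbxrx
Hunk 3: at line 5 remove [vbib,pvm] add [lkic,nbh,ohn] -> 13 lines: hloco asoh zqj ctluq iohj lkic nbh ohn mki pwmn ulsp bngkx zbxrx
Hunk 4: at line 8 remove [mki,pwmn] add [yzcxt,lly,mte] -> 14 lines: hloco asoh zqj ctluq iohj lkic nbh ohn yzcxt lly mte ulsp bngkx zbxrx
Final line count: 14

Answer: 14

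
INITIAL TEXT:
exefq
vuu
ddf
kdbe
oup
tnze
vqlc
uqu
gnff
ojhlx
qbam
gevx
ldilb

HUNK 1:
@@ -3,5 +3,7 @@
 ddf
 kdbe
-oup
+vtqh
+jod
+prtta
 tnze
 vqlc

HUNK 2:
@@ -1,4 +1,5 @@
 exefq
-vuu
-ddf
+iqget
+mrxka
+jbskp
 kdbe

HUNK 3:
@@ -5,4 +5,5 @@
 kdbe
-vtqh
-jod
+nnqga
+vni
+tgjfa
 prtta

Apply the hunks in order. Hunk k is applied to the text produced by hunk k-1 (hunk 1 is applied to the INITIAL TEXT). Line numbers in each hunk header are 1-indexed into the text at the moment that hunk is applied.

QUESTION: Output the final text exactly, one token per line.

Answer: exefq
iqget
mrxka
jbskp
kdbe
nnqga
vni
tgjfa
prtta
tnze
vqlc
uqu
gnff
ojhlx
qbam
gevx
ldilb

Derivation:
Hunk 1: at line 3 remove [oup] add [vtqh,jod,prtta] -> 15 lines: exefq vuu ddf kdbe vtqh jod prtta tnze vqlc uqu gnff ojhlx qbam gevx ldilb
Hunk 2: at line 1 remove [vuu,ddf] add [iqget,mrxka,jbskp] -> 16 lines: exefq iqget mrxka jbskp kdbe vtqh jod prtta tnze vqlc uqu gnff ojhlx qbam gevx ldilb
Hunk 3: at line 5 remove [vtqh,jod] add [nnqga,vni,tgjfa] -> 17 lines: exefq iqget mrxka jbskp kdbe nnqga vni tgjfa prtta tnze vqlc uqu gnff ojhlx qbam gevx ldilb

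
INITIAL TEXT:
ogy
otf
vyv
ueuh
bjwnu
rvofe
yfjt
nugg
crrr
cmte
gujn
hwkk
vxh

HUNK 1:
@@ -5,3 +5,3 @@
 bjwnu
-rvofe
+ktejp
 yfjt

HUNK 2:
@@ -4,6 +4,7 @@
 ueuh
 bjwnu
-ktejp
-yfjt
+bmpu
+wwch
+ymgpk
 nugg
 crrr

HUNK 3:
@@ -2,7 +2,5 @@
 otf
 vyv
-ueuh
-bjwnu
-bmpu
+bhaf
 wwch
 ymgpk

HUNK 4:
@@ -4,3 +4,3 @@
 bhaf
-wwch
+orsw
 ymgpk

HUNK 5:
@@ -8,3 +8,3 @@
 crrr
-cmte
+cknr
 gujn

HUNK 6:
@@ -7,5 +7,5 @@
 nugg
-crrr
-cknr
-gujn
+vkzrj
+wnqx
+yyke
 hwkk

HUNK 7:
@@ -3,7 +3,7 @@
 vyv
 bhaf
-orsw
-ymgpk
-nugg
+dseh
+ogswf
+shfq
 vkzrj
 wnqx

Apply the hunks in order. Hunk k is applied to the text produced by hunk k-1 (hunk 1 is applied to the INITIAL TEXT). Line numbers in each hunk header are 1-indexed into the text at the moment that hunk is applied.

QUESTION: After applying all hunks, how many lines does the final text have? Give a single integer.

Answer: 12

Derivation:
Hunk 1: at line 5 remove [rvofe] add [ktejp] -> 13 lines: ogy otf vyv ueuh bjwnu ktejp yfjt nugg crrr cmte gujn hwkk vxh
Hunk 2: at line 4 remove [ktejp,yfjt] add [bmpu,wwch,ymgpk] -> 14 lines: ogy otf vyv ueuh bjwnu bmpu wwch ymgpk nugg crrr cmte gujn hwkk vxh
Hunk 3: at line 2 remove [ueuh,bjwnu,bmpu] add [bhaf] -> 12 lines: ogy otf vyv bhaf wwch ymgpk nugg crrr cmte gujn hwkk vxh
Hunk 4: at line 4 remove [wwch] add [orsw] -> 12 lines: ogy otf vyv bhaf orsw ymgpk nugg crrr cmte gujn hwkk vxh
Hunk 5: at line 8 remove [cmte] add [cknr] -> 12 lines: ogy otf vyv bhaf orsw ymgpk nugg crrr cknr gujn hwkk vxh
Hunk 6: at line 7 remove [crrr,cknr,gujn] add [vkzrj,wnqx,yyke] -> 12 lines: ogy otf vyv bhaf orsw ymgpk nugg vkzrj wnqx yyke hwkk vxh
Hunk 7: at line 3 remove [orsw,ymgpk,nugg] add [dseh,ogswf,shfq] -> 12 lines: ogy otf vyv bhaf dseh ogswf shfq vkzrj wnqx yyke hwkk vxh
Final line count: 12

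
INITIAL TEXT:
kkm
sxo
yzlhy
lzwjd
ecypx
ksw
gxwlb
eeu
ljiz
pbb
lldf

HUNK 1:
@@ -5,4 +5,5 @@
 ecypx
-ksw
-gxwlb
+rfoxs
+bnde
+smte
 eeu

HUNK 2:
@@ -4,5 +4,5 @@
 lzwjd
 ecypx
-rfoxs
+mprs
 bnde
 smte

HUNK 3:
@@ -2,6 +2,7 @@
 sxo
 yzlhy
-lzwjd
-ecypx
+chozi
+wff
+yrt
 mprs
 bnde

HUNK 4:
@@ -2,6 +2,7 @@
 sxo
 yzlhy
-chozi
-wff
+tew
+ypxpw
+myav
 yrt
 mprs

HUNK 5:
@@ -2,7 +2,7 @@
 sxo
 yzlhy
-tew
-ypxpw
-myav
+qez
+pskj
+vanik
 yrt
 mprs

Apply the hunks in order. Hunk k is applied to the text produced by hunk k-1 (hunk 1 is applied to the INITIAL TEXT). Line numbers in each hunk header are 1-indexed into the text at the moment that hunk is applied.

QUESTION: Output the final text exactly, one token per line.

Hunk 1: at line 5 remove [ksw,gxwlb] add [rfoxs,bnde,smte] -> 12 lines: kkm sxo yzlhy lzwjd ecypx rfoxs bnde smte eeu ljiz pbb lldf
Hunk 2: at line 4 remove [rfoxs] add [mprs] -> 12 lines: kkm sxo yzlhy lzwjd ecypx mprs bnde smte eeu ljiz pbb lldf
Hunk 3: at line 2 remove [lzwjd,ecypx] add [chozi,wff,yrt] -> 13 lines: kkm sxo yzlhy chozi wff yrt mprs bnde smte eeu ljiz pbb lldf
Hunk 4: at line 2 remove [chozi,wff] add [tew,ypxpw,myav] -> 14 lines: kkm sxo yzlhy tew ypxpw myav yrt mprs bnde smte eeu ljiz pbb lldf
Hunk 5: at line 2 remove [tew,ypxpw,myav] add [qez,pskj,vanik] -> 14 lines: kkm sxo yzlhy qez pskj vanik yrt mprs bnde smte eeu ljiz pbb lldf

Answer: kkm
sxo
yzlhy
qez
pskj
vanik
yrt
mprs
bnde
smte
eeu
ljiz
pbb
lldf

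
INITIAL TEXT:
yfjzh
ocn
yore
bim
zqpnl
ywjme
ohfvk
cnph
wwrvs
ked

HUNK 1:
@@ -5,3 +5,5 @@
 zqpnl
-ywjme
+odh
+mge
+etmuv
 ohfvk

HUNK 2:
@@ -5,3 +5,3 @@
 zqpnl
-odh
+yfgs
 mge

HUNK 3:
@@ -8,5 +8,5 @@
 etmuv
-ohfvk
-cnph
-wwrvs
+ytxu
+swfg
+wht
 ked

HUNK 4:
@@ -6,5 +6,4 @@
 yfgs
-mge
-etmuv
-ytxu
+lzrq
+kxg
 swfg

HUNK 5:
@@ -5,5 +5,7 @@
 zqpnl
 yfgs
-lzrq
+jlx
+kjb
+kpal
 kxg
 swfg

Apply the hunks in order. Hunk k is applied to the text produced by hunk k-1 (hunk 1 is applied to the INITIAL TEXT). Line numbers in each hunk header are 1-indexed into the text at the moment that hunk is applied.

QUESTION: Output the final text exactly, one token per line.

Hunk 1: at line 5 remove [ywjme] add [odh,mge,etmuv] -> 12 lines: yfjzh ocn yore bim zqpnl odh mge etmuv ohfvk cnph wwrvs ked
Hunk 2: at line 5 remove [odh] add [yfgs] -> 12 lines: yfjzh ocn yore bim zqpnl yfgs mge etmuv ohfvk cnph wwrvs ked
Hunk 3: at line 8 remove [ohfvk,cnph,wwrvs] add [ytxu,swfg,wht] -> 12 lines: yfjzh ocn yore bim zqpnl yfgs mge etmuv ytxu swfg wht ked
Hunk 4: at line 6 remove [mge,etmuv,ytxu] add [lzrq,kxg] -> 11 lines: yfjzh ocn yore bim zqpnl yfgs lzrq kxg swfg wht ked
Hunk 5: at line 5 remove [lzrq] add [jlx,kjb,kpal] -> 13 lines: yfjzh ocn yore bim zqpnl yfgs jlx kjb kpal kxg swfg wht ked

Answer: yfjzh
ocn
yore
bim
zqpnl
yfgs
jlx
kjb
kpal
kxg
swfg
wht
ked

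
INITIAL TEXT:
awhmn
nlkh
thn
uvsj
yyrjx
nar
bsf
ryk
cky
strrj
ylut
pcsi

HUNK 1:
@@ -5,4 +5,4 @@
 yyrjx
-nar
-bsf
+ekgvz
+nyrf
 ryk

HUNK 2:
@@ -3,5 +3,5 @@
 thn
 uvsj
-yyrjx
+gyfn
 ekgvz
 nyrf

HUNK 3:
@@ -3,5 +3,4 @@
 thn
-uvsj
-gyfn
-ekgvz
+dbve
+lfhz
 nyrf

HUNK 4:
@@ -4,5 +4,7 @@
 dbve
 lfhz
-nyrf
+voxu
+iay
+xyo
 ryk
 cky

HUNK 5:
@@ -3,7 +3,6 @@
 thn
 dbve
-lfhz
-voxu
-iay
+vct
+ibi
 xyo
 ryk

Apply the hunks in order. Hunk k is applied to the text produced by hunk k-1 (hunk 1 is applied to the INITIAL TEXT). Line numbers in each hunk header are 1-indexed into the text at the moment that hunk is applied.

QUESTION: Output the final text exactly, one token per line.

Hunk 1: at line 5 remove [nar,bsf] add [ekgvz,nyrf] -> 12 lines: awhmn nlkh thn uvsj yyrjx ekgvz nyrf ryk cky strrj ylut pcsi
Hunk 2: at line 3 remove [yyrjx] add [gyfn] -> 12 lines: awhmn nlkh thn uvsj gyfn ekgvz nyrf ryk cky strrj ylut pcsi
Hunk 3: at line 3 remove [uvsj,gyfn,ekgvz] add [dbve,lfhz] -> 11 lines: awhmn nlkh thn dbve lfhz nyrf ryk cky strrj ylut pcsi
Hunk 4: at line 4 remove [nyrf] add [voxu,iay,xyo] -> 13 lines: awhmn nlkh thn dbve lfhz voxu iay xyo ryk cky strrj ylut pcsi
Hunk 5: at line 3 remove [lfhz,voxu,iay] add [vct,ibi] -> 12 lines: awhmn nlkh thn dbve vct ibi xyo ryk cky strrj ylut pcsi

Answer: awhmn
nlkh
thn
dbve
vct
ibi
xyo
ryk
cky
strrj
ylut
pcsi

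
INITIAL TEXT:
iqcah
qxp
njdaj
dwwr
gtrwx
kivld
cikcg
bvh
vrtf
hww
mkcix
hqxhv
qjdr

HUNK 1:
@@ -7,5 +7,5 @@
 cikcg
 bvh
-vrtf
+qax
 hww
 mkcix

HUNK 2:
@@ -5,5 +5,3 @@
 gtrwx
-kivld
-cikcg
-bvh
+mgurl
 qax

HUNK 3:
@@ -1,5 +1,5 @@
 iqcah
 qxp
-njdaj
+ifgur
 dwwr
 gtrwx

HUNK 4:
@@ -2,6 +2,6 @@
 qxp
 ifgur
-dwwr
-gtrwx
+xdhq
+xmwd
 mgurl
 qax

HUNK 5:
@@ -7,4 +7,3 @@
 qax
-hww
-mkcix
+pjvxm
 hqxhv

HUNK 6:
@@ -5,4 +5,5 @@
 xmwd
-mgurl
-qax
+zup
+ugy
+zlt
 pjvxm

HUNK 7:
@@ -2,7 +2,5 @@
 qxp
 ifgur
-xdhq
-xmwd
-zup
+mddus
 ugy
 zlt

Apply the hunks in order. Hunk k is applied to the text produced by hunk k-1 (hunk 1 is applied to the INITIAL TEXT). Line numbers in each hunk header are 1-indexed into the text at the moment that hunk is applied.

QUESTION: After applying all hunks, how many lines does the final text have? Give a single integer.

Hunk 1: at line 7 remove [vrtf] add [qax] -> 13 lines: iqcah qxp njdaj dwwr gtrwx kivld cikcg bvh qax hww mkcix hqxhv qjdr
Hunk 2: at line 5 remove [kivld,cikcg,bvh] add [mgurl] -> 11 lines: iqcah qxp njdaj dwwr gtrwx mgurl qax hww mkcix hqxhv qjdr
Hunk 3: at line 1 remove [njdaj] add [ifgur] -> 11 lines: iqcah qxp ifgur dwwr gtrwx mgurl qax hww mkcix hqxhv qjdr
Hunk 4: at line 2 remove [dwwr,gtrwx] add [xdhq,xmwd] -> 11 lines: iqcah qxp ifgur xdhq xmwd mgurl qax hww mkcix hqxhv qjdr
Hunk 5: at line 7 remove [hww,mkcix] add [pjvxm] -> 10 lines: iqcah qxp ifgur xdhq xmwd mgurl qax pjvxm hqxhv qjdr
Hunk 6: at line 5 remove [mgurl,qax] add [zup,ugy,zlt] -> 11 lines: iqcah qxp ifgur xdhq xmwd zup ugy zlt pjvxm hqxhv qjdr
Hunk 7: at line 2 remove [xdhq,xmwd,zup] add [mddus] -> 9 lines: iqcah qxp ifgur mddus ugy zlt pjvxm hqxhv qjdr
Final line count: 9

Answer: 9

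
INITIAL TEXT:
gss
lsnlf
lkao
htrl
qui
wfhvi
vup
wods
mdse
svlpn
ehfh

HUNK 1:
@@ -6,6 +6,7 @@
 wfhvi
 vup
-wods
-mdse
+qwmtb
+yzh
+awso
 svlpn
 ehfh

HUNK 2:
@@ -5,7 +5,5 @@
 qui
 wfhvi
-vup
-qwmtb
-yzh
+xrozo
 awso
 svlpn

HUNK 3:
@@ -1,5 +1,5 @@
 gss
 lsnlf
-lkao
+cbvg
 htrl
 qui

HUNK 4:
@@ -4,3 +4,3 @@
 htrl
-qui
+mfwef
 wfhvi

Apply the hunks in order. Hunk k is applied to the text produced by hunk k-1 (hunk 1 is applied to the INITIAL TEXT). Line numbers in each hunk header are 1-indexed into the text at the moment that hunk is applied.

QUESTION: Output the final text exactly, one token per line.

Hunk 1: at line 6 remove [wods,mdse] add [qwmtb,yzh,awso] -> 12 lines: gss lsnlf lkao htrl qui wfhvi vup qwmtb yzh awso svlpn ehfh
Hunk 2: at line 5 remove [vup,qwmtb,yzh] add [xrozo] -> 10 lines: gss lsnlf lkao htrl qui wfhvi xrozo awso svlpn ehfh
Hunk 3: at line 1 remove [lkao] add [cbvg] -> 10 lines: gss lsnlf cbvg htrl qui wfhvi xrozo awso svlpn ehfh
Hunk 4: at line 4 remove [qui] add [mfwef] -> 10 lines: gss lsnlf cbvg htrl mfwef wfhvi xrozo awso svlpn ehfh

Answer: gss
lsnlf
cbvg
htrl
mfwef
wfhvi
xrozo
awso
svlpn
ehfh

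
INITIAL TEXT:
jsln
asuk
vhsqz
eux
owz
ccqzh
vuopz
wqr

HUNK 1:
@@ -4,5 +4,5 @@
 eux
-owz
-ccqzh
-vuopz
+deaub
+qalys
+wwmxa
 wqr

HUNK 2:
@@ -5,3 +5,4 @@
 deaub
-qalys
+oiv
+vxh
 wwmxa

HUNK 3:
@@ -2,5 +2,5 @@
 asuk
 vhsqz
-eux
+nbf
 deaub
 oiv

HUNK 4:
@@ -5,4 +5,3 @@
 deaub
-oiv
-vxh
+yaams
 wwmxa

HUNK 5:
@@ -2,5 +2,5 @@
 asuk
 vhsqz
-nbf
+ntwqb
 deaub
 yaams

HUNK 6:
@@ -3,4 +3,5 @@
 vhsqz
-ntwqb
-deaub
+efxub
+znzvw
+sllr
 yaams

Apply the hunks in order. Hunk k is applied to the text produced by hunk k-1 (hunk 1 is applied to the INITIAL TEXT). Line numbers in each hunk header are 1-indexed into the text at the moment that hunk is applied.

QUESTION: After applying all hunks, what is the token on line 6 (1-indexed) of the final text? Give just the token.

Answer: sllr

Derivation:
Hunk 1: at line 4 remove [owz,ccqzh,vuopz] add [deaub,qalys,wwmxa] -> 8 lines: jsln asuk vhsqz eux deaub qalys wwmxa wqr
Hunk 2: at line 5 remove [qalys] add [oiv,vxh] -> 9 lines: jsln asuk vhsqz eux deaub oiv vxh wwmxa wqr
Hunk 3: at line 2 remove [eux] add [nbf] -> 9 lines: jsln asuk vhsqz nbf deaub oiv vxh wwmxa wqr
Hunk 4: at line 5 remove [oiv,vxh] add [yaams] -> 8 lines: jsln asuk vhsqz nbf deaub yaams wwmxa wqr
Hunk 5: at line 2 remove [nbf] add [ntwqb] -> 8 lines: jsln asuk vhsqz ntwqb deaub yaams wwmxa wqr
Hunk 6: at line 3 remove [ntwqb,deaub] add [efxub,znzvw,sllr] -> 9 lines: jsln asuk vhsqz efxub znzvw sllr yaams wwmxa wqr
Final line 6: sllr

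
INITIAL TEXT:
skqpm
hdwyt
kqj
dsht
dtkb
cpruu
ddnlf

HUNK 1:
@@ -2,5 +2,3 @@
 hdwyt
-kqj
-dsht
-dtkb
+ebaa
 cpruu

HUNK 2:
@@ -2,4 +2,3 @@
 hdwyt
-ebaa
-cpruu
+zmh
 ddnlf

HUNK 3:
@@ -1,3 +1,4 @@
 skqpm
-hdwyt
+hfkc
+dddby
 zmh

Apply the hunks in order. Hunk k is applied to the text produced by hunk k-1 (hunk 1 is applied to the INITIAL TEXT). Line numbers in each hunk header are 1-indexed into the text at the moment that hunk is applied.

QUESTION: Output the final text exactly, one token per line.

Hunk 1: at line 2 remove [kqj,dsht,dtkb] add [ebaa] -> 5 lines: skqpm hdwyt ebaa cpruu ddnlf
Hunk 2: at line 2 remove [ebaa,cpruu] add [zmh] -> 4 lines: skqpm hdwyt zmh ddnlf
Hunk 3: at line 1 remove [hdwyt] add [hfkc,dddby] -> 5 lines: skqpm hfkc dddby zmh ddnlf

Answer: skqpm
hfkc
dddby
zmh
ddnlf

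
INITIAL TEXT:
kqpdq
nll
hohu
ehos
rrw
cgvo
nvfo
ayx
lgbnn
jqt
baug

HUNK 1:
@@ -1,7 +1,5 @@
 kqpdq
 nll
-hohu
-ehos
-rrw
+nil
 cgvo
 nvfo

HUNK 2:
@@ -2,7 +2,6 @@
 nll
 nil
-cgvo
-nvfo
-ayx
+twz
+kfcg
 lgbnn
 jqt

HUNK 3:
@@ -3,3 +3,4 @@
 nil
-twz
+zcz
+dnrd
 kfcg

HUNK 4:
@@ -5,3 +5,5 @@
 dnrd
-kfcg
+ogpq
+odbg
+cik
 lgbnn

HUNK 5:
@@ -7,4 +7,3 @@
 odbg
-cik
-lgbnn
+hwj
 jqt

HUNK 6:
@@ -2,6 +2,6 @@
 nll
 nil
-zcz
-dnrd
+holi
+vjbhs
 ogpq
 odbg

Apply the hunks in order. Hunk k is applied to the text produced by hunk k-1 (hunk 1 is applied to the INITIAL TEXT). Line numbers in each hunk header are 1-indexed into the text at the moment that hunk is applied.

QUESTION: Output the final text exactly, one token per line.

Answer: kqpdq
nll
nil
holi
vjbhs
ogpq
odbg
hwj
jqt
baug

Derivation:
Hunk 1: at line 1 remove [hohu,ehos,rrw] add [nil] -> 9 lines: kqpdq nll nil cgvo nvfo ayx lgbnn jqt baug
Hunk 2: at line 2 remove [cgvo,nvfo,ayx] add [twz,kfcg] -> 8 lines: kqpdq nll nil twz kfcg lgbnn jqt baug
Hunk 3: at line 3 remove [twz] add [zcz,dnrd] -> 9 lines: kqpdq nll nil zcz dnrd kfcg lgbnn jqt baug
Hunk 4: at line 5 remove [kfcg] add [ogpq,odbg,cik] -> 11 lines: kqpdq nll nil zcz dnrd ogpq odbg cik lgbnn jqt baug
Hunk 5: at line 7 remove [cik,lgbnn] add [hwj] -> 10 lines: kqpdq nll nil zcz dnrd ogpq odbg hwj jqt baug
Hunk 6: at line 2 remove [zcz,dnrd] add [holi,vjbhs] -> 10 lines: kqpdq nll nil holi vjbhs ogpq odbg hwj jqt baug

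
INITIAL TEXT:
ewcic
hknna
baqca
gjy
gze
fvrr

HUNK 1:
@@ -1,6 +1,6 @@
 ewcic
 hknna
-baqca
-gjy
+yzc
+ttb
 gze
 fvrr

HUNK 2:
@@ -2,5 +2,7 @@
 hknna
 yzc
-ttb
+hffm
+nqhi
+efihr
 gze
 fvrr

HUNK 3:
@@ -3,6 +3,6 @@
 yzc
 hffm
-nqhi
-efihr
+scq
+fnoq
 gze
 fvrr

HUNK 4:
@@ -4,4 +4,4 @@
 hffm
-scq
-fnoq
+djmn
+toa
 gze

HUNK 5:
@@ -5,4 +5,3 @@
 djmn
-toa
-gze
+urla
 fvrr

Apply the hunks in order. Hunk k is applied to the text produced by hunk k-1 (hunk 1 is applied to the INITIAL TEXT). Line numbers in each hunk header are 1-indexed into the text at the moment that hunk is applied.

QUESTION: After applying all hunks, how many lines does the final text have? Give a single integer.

Answer: 7

Derivation:
Hunk 1: at line 1 remove [baqca,gjy] add [yzc,ttb] -> 6 lines: ewcic hknna yzc ttb gze fvrr
Hunk 2: at line 2 remove [ttb] add [hffm,nqhi,efihr] -> 8 lines: ewcic hknna yzc hffm nqhi efihr gze fvrr
Hunk 3: at line 3 remove [nqhi,efihr] add [scq,fnoq] -> 8 lines: ewcic hknna yzc hffm scq fnoq gze fvrr
Hunk 4: at line 4 remove [scq,fnoq] add [djmn,toa] -> 8 lines: ewcic hknna yzc hffm djmn toa gze fvrr
Hunk 5: at line 5 remove [toa,gze] add [urla] -> 7 lines: ewcic hknna yzc hffm djmn urla fvrr
Final line count: 7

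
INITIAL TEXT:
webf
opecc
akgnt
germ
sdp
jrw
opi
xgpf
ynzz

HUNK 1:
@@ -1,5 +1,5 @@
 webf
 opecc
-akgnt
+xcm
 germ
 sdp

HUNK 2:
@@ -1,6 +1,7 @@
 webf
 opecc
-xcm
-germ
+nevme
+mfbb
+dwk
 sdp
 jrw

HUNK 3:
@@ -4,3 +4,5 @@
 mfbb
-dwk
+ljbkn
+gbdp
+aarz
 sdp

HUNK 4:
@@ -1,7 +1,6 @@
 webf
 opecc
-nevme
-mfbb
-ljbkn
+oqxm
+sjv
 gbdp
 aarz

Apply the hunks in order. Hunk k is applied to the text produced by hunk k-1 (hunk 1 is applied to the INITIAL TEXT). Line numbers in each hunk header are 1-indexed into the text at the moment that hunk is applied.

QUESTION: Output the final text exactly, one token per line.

Answer: webf
opecc
oqxm
sjv
gbdp
aarz
sdp
jrw
opi
xgpf
ynzz

Derivation:
Hunk 1: at line 1 remove [akgnt] add [xcm] -> 9 lines: webf opecc xcm germ sdp jrw opi xgpf ynzz
Hunk 2: at line 1 remove [xcm,germ] add [nevme,mfbb,dwk] -> 10 lines: webf opecc nevme mfbb dwk sdp jrw opi xgpf ynzz
Hunk 3: at line 4 remove [dwk] add [ljbkn,gbdp,aarz] -> 12 lines: webf opecc nevme mfbb ljbkn gbdp aarz sdp jrw opi xgpf ynzz
Hunk 4: at line 1 remove [nevme,mfbb,ljbkn] add [oqxm,sjv] -> 11 lines: webf opecc oqxm sjv gbdp aarz sdp jrw opi xgpf ynzz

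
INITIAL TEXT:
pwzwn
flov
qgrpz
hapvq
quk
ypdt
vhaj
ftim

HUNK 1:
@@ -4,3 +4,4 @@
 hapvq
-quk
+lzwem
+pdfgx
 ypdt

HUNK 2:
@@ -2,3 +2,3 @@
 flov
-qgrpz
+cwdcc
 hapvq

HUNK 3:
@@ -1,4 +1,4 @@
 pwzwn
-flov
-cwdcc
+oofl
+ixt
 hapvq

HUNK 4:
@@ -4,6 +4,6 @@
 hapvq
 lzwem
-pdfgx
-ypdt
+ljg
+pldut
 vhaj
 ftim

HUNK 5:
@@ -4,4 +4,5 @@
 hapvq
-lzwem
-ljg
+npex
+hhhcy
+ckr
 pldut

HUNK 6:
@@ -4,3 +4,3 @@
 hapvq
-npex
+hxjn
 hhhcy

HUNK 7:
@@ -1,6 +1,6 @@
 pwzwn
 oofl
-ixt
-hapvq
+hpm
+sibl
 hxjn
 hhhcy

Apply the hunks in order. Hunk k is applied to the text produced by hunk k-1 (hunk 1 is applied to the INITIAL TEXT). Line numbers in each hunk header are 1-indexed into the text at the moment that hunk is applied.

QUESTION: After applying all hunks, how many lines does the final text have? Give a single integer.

Hunk 1: at line 4 remove [quk] add [lzwem,pdfgx] -> 9 lines: pwzwn flov qgrpz hapvq lzwem pdfgx ypdt vhaj ftim
Hunk 2: at line 2 remove [qgrpz] add [cwdcc] -> 9 lines: pwzwn flov cwdcc hapvq lzwem pdfgx ypdt vhaj ftim
Hunk 3: at line 1 remove [flov,cwdcc] add [oofl,ixt] -> 9 lines: pwzwn oofl ixt hapvq lzwem pdfgx ypdt vhaj ftim
Hunk 4: at line 4 remove [pdfgx,ypdt] add [ljg,pldut] -> 9 lines: pwzwn oofl ixt hapvq lzwem ljg pldut vhaj ftim
Hunk 5: at line 4 remove [lzwem,ljg] add [npex,hhhcy,ckr] -> 10 lines: pwzwn oofl ixt hapvq npex hhhcy ckr pldut vhaj ftim
Hunk 6: at line 4 remove [npex] add [hxjn] -> 10 lines: pwzwn oofl ixt hapvq hxjn hhhcy ckr pldut vhaj ftim
Hunk 7: at line 1 remove [ixt,hapvq] add [hpm,sibl] -> 10 lines: pwzwn oofl hpm sibl hxjn hhhcy ckr pldut vhaj ftim
Final line count: 10

Answer: 10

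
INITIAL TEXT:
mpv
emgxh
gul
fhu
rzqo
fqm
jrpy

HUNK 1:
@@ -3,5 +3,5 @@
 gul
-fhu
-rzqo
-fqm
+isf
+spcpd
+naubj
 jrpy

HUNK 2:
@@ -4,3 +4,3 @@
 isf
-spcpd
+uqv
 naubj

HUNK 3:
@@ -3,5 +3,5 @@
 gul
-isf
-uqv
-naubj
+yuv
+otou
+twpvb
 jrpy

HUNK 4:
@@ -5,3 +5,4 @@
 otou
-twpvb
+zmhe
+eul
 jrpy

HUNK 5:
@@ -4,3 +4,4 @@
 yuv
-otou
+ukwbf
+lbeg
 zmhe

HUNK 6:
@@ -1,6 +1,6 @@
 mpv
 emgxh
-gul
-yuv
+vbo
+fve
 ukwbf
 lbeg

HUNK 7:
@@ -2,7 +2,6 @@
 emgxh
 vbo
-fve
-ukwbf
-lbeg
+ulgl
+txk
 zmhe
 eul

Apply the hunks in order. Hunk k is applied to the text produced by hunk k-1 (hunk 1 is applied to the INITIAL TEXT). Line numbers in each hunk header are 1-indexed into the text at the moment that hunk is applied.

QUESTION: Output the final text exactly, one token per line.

Hunk 1: at line 3 remove [fhu,rzqo,fqm] add [isf,spcpd,naubj] -> 7 lines: mpv emgxh gul isf spcpd naubj jrpy
Hunk 2: at line 4 remove [spcpd] add [uqv] -> 7 lines: mpv emgxh gul isf uqv naubj jrpy
Hunk 3: at line 3 remove [isf,uqv,naubj] add [yuv,otou,twpvb] -> 7 lines: mpv emgxh gul yuv otou twpvb jrpy
Hunk 4: at line 5 remove [twpvb] add [zmhe,eul] -> 8 lines: mpv emgxh gul yuv otou zmhe eul jrpy
Hunk 5: at line 4 remove [otou] add [ukwbf,lbeg] -> 9 lines: mpv emgxh gul yuv ukwbf lbeg zmhe eul jrpy
Hunk 6: at line 1 remove [gul,yuv] add [vbo,fve] -> 9 lines: mpv emgxh vbo fve ukwbf lbeg zmhe eul jrpy
Hunk 7: at line 2 remove [fve,ukwbf,lbeg] add [ulgl,txk] -> 8 lines: mpv emgxh vbo ulgl txk zmhe eul jrpy

Answer: mpv
emgxh
vbo
ulgl
txk
zmhe
eul
jrpy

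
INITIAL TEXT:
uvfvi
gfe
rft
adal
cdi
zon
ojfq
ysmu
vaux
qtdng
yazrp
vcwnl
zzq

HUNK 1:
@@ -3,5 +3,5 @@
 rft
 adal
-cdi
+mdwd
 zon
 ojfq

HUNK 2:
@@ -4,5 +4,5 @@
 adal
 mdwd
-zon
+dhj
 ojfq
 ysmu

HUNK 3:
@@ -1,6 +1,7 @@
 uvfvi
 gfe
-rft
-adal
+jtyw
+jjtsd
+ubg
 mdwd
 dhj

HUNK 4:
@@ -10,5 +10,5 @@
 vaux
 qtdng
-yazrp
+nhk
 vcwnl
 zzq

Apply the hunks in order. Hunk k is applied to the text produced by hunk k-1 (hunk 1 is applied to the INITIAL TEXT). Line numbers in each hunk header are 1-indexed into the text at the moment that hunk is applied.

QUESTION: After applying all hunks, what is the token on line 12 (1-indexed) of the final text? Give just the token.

Answer: nhk

Derivation:
Hunk 1: at line 3 remove [cdi] add [mdwd] -> 13 lines: uvfvi gfe rft adal mdwd zon ojfq ysmu vaux qtdng yazrp vcwnl zzq
Hunk 2: at line 4 remove [zon] add [dhj] -> 13 lines: uvfvi gfe rft adal mdwd dhj ojfq ysmu vaux qtdng yazrp vcwnl zzq
Hunk 3: at line 1 remove [rft,adal] add [jtyw,jjtsd,ubg] -> 14 lines: uvfvi gfe jtyw jjtsd ubg mdwd dhj ojfq ysmu vaux qtdng yazrp vcwnl zzq
Hunk 4: at line 10 remove [yazrp] add [nhk] -> 14 lines: uvfvi gfe jtyw jjtsd ubg mdwd dhj ojfq ysmu vaux qtdng nhk vcwnl zzq
Final line 12: nhk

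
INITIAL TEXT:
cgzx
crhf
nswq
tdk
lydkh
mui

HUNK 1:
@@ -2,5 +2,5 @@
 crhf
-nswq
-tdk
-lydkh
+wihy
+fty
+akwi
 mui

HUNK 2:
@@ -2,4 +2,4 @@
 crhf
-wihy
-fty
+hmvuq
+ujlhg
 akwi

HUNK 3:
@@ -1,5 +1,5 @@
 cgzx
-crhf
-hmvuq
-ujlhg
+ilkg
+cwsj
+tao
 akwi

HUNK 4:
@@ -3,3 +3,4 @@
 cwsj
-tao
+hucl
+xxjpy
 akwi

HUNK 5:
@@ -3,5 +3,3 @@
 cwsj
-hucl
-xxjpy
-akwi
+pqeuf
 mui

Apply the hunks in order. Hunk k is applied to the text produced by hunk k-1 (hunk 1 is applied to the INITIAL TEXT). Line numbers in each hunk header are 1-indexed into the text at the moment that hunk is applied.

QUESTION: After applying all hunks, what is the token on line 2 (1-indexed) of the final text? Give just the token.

Hunk 1: at line 2 remove [nswq,tdk,lydkh] add [wihy,fty,akwi] -> 6 lines: cgzx crhf wihy fty akwi mui
Hunk 2: at line 2 remove [wihy,fty] add [hmvuq,ujlhg] -> 6 lines: cgzx crhf hmvuq ujlhg akwi mui
Hunk 3: at line 1 remove [crhf,hmvuq,ujlhg] add [ilkg,cwsj,tao] -> 6 lines: cgzx ilkg cwsj tao akwi mui
Hunk 4: at line 3 remove [tao] add [hucl,xxjpy] -> 7 lines: cgzx ilkg cwsj hucl xxjpy akwi mui
Hunk 5: at line 3 remove [hucl,xxjpy,akwi] add [pqeuf] -> 5 lines: cgzx ilkg cwsj pqeuf mui
Final line 2: ilkg

Answer: ilkg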